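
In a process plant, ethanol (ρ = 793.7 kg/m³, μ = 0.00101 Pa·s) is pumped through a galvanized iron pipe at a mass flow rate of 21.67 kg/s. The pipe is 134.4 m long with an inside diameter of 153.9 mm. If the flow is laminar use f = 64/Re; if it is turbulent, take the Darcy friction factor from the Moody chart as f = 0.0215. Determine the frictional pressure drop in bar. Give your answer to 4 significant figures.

ΔP ≈ 0.1605 bar

A = πD²/4 = π(0.1539)²/4 = 0.0186 m²; mean velocity V = ṁ/(ρA) = 21.67/(793.7 · 0.0186) = 1.468 m/s.
Reynolds number Re = ρVD/μ = 793.7 · 1.468 · 0.1539 / 0.00101 = 1.775e+05.
Re > 4000 → turbulent; use the Moody-chart value f = 0.0215.
Darcy-Weisbach: ΔP = f(L/D)(ρV²/2) = 0.0215·(134.4/0.1539)·(793.7·1.468²/2) = 0.0215·873.3·854.9 = 1.605e+04 Pa.
ΔP = 1.605e+04 Pa = 0.1605 bar.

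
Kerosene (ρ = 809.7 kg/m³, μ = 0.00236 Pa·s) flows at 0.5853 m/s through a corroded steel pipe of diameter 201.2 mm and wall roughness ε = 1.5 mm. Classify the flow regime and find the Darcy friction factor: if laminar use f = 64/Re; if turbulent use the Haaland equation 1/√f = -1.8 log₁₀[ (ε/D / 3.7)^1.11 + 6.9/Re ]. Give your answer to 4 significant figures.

Re = ρVD/μ = 809.7·0.5853·0.2012/0.00236 = 4.04e+04.
Re > 4000 → turbulent. ε/D = 0.0015/0.2012 = 0.00746; Haaland: 1/√f = -1.8 log₁₀[0.00102 + 0.000171] = 5.265, so f = 0.03608.

f ≈ 0.03608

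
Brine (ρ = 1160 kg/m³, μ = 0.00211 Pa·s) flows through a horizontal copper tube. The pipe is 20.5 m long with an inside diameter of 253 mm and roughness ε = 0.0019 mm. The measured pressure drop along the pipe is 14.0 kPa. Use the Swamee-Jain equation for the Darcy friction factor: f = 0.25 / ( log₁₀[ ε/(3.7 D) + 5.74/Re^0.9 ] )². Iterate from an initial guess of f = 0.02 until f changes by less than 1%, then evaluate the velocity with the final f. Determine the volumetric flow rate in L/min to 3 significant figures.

Q ≈ 14700 L/min

Rearranging Darcy-Weisbach: V = √(2·ΔP·D/(f·L·ρ)). With ε/D = 1.9e-06/0.253 = 7.51e-06, iterate starting from f = 0.02:
  f = 0.02 → V = √(2·1.4e+04·0.253/(0.02·20.5·1160)) = 3.859 m/s; Re = ρVD/μ = 5.368e+05; f → 0.01305
  f = 0.01305 → V = 4.777 m/s; Re = 6.645e+05; f → 0.01259
  f = 0.01259 → V = 4.864 m/s; Re = 6.765e+05; f → 0.01256
Converged (Δf/f < 1%). With the final f = 0.01256: V = √(2·1.4e+04·0.253/(0.01256·20.5·1160)) = 4.871 m/s.
Q = V·A = 4.871·(π/4·0.253²) = 0.2449 m³/s = 14700 L/min.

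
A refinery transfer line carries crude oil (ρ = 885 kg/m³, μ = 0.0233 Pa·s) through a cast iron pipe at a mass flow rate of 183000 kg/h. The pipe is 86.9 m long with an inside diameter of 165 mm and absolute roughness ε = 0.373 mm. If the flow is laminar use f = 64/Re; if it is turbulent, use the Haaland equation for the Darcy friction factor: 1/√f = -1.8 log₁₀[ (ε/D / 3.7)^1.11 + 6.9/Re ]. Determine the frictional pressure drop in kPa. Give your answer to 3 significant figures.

ΔP ≈ 51.7 kPa

ṁ = 183000 kg/h = 183000/3600 = 50.83 kg/s.
A = πD²/4 = π(0.165)²/4 = 0.02138 m²; mean velocity V = ṁ/(ρA) = 50.83/(885 · 0.02138) = 2.686 m/s.
Reynolds number Re = ρVD/μ = 885 · 2.686 · 0.165 / 0.0233 = 1.684e+04.
Re > 4000 → turbulent. Relative roughness ε/D = 0.000373/0.165 = 0.00226. Haaland: 1/√f = -1.8 log₁₀[(0.00226/3.7)^1.11 + 6.9/1.684e+04] = -1.8 log₁₀[0.000271 + 0.00041] = 5.701, so f = 0.03077.
Darcy-Weisbach: ΔP = f(L/D)(ρV²/2) = 0.03077·(86.9/0.165)·(885·2.686²/2) = 0.03077·526.7·3193 = 5.174e+04 Pa.
ΔP = 5.174e+04 Pa = 51.7 kPa.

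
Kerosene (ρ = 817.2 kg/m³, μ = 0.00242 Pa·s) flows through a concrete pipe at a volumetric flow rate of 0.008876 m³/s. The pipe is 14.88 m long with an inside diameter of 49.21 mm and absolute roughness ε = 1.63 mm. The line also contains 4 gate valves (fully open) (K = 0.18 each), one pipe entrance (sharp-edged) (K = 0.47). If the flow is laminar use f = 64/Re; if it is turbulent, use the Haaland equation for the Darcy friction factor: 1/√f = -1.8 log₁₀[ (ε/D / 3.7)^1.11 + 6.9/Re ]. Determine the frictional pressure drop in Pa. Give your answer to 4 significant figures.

Cross-sectional area A = πD²/4 = π(0.04921)²/4 = 0.001902 m²; mean velocity V = Q/A = 0.008876/0.001902 = 4.667 m/s.
Reynolds number Re = ρVD/μ = 817.2 · 4.667 · 0.04921 / 0.00242 = 7.755e+04.
Re > 4000 → turbulent. Relative roughness ε/D = 0.00163/0.04921 = 0.0331. Haaland: 1/√f = -1.8 log₁₀[(0.0331/3.7)^1.11 + 6.9/7.755e+04] = -1.8 log₁₀[0.00533 + 8.9e-05] = 4.079, so f = 0.0601.
Total minor-loss coefficient ΣK = 4·0.18 + 1·0.47 = 1.19.
ΔP = [f·L/D + ΣK]·(ρV²/2) = [0.0601·14.88/0.04921 + 1.19]·(817.2·4.667²/2) = [18.17 + 1.19]·8899 = 1.723e+05 Pa.

ΔP ≈ 172300 Pa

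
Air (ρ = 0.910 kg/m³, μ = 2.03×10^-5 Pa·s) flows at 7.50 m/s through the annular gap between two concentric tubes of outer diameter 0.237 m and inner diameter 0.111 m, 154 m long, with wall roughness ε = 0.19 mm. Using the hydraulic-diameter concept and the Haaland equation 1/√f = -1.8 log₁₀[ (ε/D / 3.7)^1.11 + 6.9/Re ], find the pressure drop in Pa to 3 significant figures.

ΔP ≈ 800 Pa

Hydraulic diameter D_h = 4A/P = D_o - D_i = 0.237 - 0.111 = 0.126 m.
Re = ρVD_h/μ = 0.91·7.5·0.126/2.03e-05 = 4.236e+04.
ε/D_h = 0.00019/0.126 = 0.00151; Haaland gives 1/√f = -1.8 log₁₀[0.000173+0.000163] = 6.254, so f = 0.02557.
ΔP = f(L/D_h)(ρV²/2) = 0.02557·154/0.126·25.59 = 799.9 Pa.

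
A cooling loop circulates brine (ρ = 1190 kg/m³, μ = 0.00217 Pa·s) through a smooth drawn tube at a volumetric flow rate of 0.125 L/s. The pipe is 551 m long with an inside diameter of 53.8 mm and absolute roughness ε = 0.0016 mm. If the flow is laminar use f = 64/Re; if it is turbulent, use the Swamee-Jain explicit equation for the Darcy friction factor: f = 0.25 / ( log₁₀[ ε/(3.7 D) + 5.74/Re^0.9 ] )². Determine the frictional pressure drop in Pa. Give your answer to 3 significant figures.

Q = 0.125 L/s = 0.125/1000 = 0.000125 m³/s.
Cross-sectional area A = πD²/4 = π(0.0538)²/4 = 0.002273 m²; mean velocity V = Q/A = 0.000125/0.002273 = 0.05499 m/s.
Reynolds number Re = ρVD/μ = 1190 · 0.05499 · 0.0538 / 0.00217 = 1622.
Re < 2300 → laminar flow, so f = 64/Re = 64/1622 = 0.03945 (the turbulent correlation is not needed).
Darcy-Weisbach: ΔP = f(L/D)(ρV²/2) = 0.03945·(551/0.0538)·(1190·0.05499²/2) = 0.03945·1.024e+04·1.799 = 726.9 Pa.

ΔP ≈ 727 Pa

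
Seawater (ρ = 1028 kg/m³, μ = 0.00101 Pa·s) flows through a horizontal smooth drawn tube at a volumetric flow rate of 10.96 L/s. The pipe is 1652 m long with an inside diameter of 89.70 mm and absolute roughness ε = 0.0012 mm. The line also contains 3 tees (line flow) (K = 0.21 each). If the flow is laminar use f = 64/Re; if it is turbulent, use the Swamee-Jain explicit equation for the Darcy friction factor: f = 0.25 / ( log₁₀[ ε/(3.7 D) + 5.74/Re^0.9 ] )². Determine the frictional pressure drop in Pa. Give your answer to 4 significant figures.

Q = 10.96 L/s = 10.96/1000 = 0.01096 m³/s.
Cross-sectional area A = πD²/4 = π(0.0897)²/4 = 0.006319 m²; mean velocity V = Q/A = 0.01096/0.006319 = 1.734 m/s.
Reynolds number Re = ρVD/μ = 1028 · 1.734 · 0.0897 / 0.00101 = 1.583e+05.
Re > 4000 → turbulent. Relative roughness ε/D = 1.2e-06/0.0897 = 1.34e-05. Swamee-Jain: f = 0.25/(log₁₀[1.34e-05/3.7 + 5.74/1.583e+05^0.9])² = 0.25/(log₁₀[3.62e-06 + 0.00012])² = 0.25/(-3.908)² = 0.01637.
Total minor-loss coefficient ΣK = 3·0.21 = 0.63.
ΔP = [f·L/D + ΣK]·(ρV²/2) = [0.01637·1652/0.0897 + 0.63]·(1028·1.734²/2) = [301.5 + 0.63]·1546 = 4.671e+05 Pa.

ΔP ≈ 467100 Pa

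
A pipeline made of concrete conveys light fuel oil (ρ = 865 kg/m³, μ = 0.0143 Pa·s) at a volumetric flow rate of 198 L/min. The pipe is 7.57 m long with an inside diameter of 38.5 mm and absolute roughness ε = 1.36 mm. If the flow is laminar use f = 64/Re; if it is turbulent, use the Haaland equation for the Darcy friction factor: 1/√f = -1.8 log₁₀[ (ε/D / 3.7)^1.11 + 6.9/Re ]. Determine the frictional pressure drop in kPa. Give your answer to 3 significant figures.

Q = 198 L/min = 198/60000 = 0.0033 m³/s.
Cross-sectional area A = πD²/4 = π(0.0385)²/4 = 0.001164 m²; mean velocity V = Q/A = 0.0033/0.001164 = 2.835 m/s.
Reynolds number Re = ρVD/μ = 865 · 2.835 · 0.0385 / 0.0143 = 6602.
Re > 4000 → turbulent. Relative roughness ε/D = 0.00136/0.0385 = 0.0353. Haaland: 1/√f = -1.8 log₁₀[(0.0353/3.7)^1.11 + 6.9/6602] = -1.8 log₁₀[0.00572 + 0.00105] = 3.905, so f = 0.06558.
Darcy-Weisbach: ΔP = f(L/D)(ρV²/2) = 0.06558·(7.57/0.0385)·(865·2.835²/2) = 0.06558·196.6·3475 = 4.481e+04 Pa.
ΔP = 4.481e+04 Pa = 44.8 kPa.

ΔP ≈ 44.8 kPa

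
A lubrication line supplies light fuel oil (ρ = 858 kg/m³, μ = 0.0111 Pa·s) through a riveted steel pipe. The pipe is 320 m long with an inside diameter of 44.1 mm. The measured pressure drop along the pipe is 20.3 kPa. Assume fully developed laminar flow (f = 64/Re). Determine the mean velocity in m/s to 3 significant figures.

For laminar flow, f = 64/Re with Re = ρVD/μ, so Darcy-Weisbach reduces to ΔP = 32μLV/D². Solving for V: V = ΔP·D²/(32μL) = 2.03e+04·(0.0441)²/(32·0.0111·320) = 0.3473 m/s.
Check: Re = ρVD/μ = 858·0.3473·0.0441/0.0111 = 1184 < 2300, so the laminar assumption holds.

V ≈ 0.347 m/s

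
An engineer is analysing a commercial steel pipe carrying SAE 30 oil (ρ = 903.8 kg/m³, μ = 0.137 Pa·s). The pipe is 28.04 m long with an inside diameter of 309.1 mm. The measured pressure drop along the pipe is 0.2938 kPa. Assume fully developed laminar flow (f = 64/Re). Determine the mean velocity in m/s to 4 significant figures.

For laminar flow, f = 64/Re with Re = ρVD/μ, so Darcy-Weisbach reduces to ΔP = 32μLV/D². Solving for V: V = ΔP·D²/(32μL) = 293.8·(0.3091)²/(32·0.137·28.04) = 0.2284 m/s.
Check: Re = ρVD/μ = 903.8·0.2284·0.3091/0.137 = 465.6 < 2300, so the laminar assumption holds.

V ≈ 0.2284 m/s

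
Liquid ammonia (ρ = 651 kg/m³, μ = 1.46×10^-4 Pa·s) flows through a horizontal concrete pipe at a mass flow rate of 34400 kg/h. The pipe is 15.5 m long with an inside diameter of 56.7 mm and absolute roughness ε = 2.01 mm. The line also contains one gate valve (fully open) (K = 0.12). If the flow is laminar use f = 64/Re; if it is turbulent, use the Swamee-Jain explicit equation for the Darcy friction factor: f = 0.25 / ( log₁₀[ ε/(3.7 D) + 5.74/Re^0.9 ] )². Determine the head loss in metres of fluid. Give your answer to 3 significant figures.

ṁ = 34400 kg/h = 34400/3600 = 9.556 kg/s.
A = πD²/4 = π(0.0567)²/4 = 0.002525 m²; mean velocity V = ṁ/(ρA) = 9.556/(651 · 0.002525) = 5.813 m/s.
Reynolds number Re = ρVD/μ = 651 · 5.813 · 0.0567 / 0.000146 = 1.47e+06.
Re > 4000 → turbulent. Relative roughness ε/D = 0.00201/0.0567 = 0.0354. Swamee-Jain: f = 0.25/(log₁₀[0.0354/3.7 + 5.74/1.47e+06^0.9])² = 0.25/(log₁₀[0.00958 + 1.62e-05])² = 0.25/(-2.018)² = 0.0614.
Total minor-loss coefficient ΣK = 1·0.12 = 0.12.
ΔP = [f·L/D + ΣK]·(ρV²/2) = [0.0614·15.5/0.0567 + 0.12]·(651·5.813²/2) = [16.78 + 0.12]·1.1e+04 = 1.859e+05 Pa.
Head loss h_f = ΔP/(ρg) = 1.859e+05/(651·9.81) = 29.1 m.

h_f ≈ 29.1 m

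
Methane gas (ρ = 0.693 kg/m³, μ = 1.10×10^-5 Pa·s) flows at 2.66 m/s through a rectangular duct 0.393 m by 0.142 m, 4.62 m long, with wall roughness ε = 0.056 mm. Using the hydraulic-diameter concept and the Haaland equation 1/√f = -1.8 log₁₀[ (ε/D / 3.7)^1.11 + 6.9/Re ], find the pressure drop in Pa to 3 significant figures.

ΔP ≈ 1.26 Pa

Hydraulic diameter D_h = 4A/P = 4·(0.393·0.142)/(2·(0.393+0.142)) = 0.2232/1.07 = 0.2086 m.
Re = ρVD_h/μ = 0.693·2.66·0.2086/1.1e-05 = 3.496e+04.
ε/D_h = 5.6e-05/0.2086 = 0.000268; Haaland gives 1/√f = -1.8 log₁₀[2.54e-05+0.000197] = 6.574, so f = 0.02314.
ΔP = f(L/D_h)(ρV²/2) = 0.02314·4.62/0.2086·2.452 = 1.256 Pa.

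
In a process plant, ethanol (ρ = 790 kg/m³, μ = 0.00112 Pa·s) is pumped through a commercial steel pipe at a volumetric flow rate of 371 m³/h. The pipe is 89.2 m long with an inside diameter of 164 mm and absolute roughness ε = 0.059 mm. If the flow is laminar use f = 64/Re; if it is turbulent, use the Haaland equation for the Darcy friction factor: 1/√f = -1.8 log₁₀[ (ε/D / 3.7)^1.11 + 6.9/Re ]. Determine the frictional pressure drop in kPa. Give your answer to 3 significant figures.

ΔP ≈ 84.4 kPa

Q = 371 m³/h = 371/3600 = 0.1031 m³/s.
Cross-sectional area A = πD²/4 = π(0.164)²/4 = 0.02112 m²; mean velocity V = Q/A = 0.1031/0.02112 = 4.879 m/s.
Reynolds number Re = ρVD/μ = 790 · 4.879 · 0.164 / 0.00112 = 5.643e+05.
Re > 4000 → turbulent. Relative roughness ε/D = 5.9e-05/0.164 = 0.00036. Haaland: 1/√f = -1.8 log₁₀[(0.00036/3.7)^1.11 + 6.9/5.643e+05] = -1.8 log₁₀[3.52e-05 + 1.22e-05] = 7.783, so f = 0.01651.
Darcy-Weisbach: ΔP = f(L/D)(ρV²/2) = 0.01651·(89.2/0.164)·(790·4.879²/2) = 0.01651·543.9·9401 = 8.441e+04 Pa.
ΔP = 8.441e+04 Pa = 84.4 kPa.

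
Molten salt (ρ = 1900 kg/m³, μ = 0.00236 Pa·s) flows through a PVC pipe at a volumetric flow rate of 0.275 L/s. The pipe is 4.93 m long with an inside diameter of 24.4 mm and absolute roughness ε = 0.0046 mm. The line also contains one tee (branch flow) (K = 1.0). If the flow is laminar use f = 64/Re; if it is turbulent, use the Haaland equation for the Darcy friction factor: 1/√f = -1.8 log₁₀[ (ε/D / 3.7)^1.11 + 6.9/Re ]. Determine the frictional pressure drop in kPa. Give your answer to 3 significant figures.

ΔP ≈ 2.32 kPa

Q = 0.275 L/s = 0.275/1000 = 0.000275 m³/s.
Cross-sectional area A = πD²/4 = π(0.0244)²/4 = 0.0004676 m²; mean velocity V = Q/A = 0.000275/0.0004676 = 0.5881 m/s.
Reynolds number Re = ρVD/μ = 1900 · 0.5881 · 0.0244 / 0.00236 = 1.155e+04.
Re > 4000 → turbulent. Relative roughness ε/D = 4.6e-06/0.0244 = 0.000189. Haaland: 1/√f = -1.8 log₁₀[(0.000189/3.7)^1.11 + 6.9/1.155e+04] = -1.8 log₁₀[1.72e-05 + 0.000597] = 5.781, so f = 0.02992.
Total minor-loss coefficient ΣK = 1·1 = 1.
ΔP = [f·L/D + ΣK]·(ρV²/2) = [0.02992·4.93/0.0244 + 1]·(1900·0.5881²/2) = [6.046 + 1]·328.6 = 2315 Pa.
ΔP = 2315 Pa = 2.32 kPa.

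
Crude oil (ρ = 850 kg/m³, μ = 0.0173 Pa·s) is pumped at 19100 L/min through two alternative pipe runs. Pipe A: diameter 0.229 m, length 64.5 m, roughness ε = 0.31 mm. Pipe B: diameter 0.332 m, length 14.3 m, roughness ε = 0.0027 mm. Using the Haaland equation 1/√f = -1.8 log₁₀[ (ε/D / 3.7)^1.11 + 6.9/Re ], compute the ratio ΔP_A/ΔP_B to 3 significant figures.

ΔP_A/ΔP_B ≈ 33.9

Pipe A: V = Q/A = 0.3183/0.04119 = 7.729 m/s; Re = 8.696e+04; ε/D = 0.00135; Haaland → f = 0.02338; ΔP_A = f(L/D)(ρV²/2) = 1.672e+05 Pa.
Pipe B: V = Q/A = 0.3183/0.08657 = 3.677 m/s; Re = 5.998e+04; ε/D = 8.13e-06; Haaland → f = 0.01991; ΔP_B = f(L/D)(ρV²/2) = 4928 Pa.
ΔP_A/ΔP_B = 1.672e+05/4928 = 33.9.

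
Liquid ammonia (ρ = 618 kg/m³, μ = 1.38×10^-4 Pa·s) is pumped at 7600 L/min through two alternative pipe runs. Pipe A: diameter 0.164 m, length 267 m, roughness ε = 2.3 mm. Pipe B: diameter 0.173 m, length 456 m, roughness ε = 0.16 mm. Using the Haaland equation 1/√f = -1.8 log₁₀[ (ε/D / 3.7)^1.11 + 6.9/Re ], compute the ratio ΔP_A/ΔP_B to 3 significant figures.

Pipe A: V = Q/A = 0.1267/0.02112 = 5.996 m/s; Re = 4.404e+06; ε/D = 0.014; Haaland → f = 0.04274; ΔP_A = f(L/D)(ρV²/2) = 7.731e+05 Pa.
Pipe B: V = Q/A = 0.1267/0.02351 = 5.389 m/s; Re = 4.175e+06; ε/D = 0.000925; Haaland → f = 0.01937; ΔP_B = f(L/D)(ρV²/2) = 4.582e+05 Pa.
ΔP_A/ΔP_B = 7.731e+05/4.582e+05 = 1.69.

ΔP_A/ΔP_B ≈ 1.69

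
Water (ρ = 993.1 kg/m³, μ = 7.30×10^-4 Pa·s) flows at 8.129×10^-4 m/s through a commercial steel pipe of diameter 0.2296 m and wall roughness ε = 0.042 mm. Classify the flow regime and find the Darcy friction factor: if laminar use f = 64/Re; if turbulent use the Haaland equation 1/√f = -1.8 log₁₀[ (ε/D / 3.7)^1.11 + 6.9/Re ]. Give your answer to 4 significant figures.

Re = ρVD/μ = 993.1·0.0008129·0.2296/0.00073 = 253.9.
Re < 2300 → laminar, so f = 64/Re = 0.2521 (roughness is irrelevant in laminar flow).

f ≈ 0.2521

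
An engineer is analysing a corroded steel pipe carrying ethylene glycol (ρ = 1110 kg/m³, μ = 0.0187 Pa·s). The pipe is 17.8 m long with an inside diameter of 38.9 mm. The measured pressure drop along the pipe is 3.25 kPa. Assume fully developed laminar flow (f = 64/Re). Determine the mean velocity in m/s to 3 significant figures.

For laminar flow, f = 64/Re with Re = ρVD/μ, so Darcy-Weisbach reduces to ΔP = 32μLV/D². Solving for V: V = ΔP·D²/(32μL) = 3250·(0.0389)²/(32·0.0187·17.8) = 0.4617 m/s.
Check: Re = ρVD/μ = 1110·0.4617·0.0389/0.0187 = 1066 < 2300, so the laminar assumption holds.

V ≈ 0.462 m/s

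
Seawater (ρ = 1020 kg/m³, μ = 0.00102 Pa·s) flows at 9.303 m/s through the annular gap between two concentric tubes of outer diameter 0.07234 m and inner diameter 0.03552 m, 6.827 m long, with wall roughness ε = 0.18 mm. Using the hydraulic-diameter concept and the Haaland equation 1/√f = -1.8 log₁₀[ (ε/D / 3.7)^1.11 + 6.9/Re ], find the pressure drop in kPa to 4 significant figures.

Hydraulic diameter D_h = 4A/P = D_o - D_i = 0.07234 - 0.03552 = 0.03682 m.
Re = ρVD_h/μ = 1020·9.303·0.03682/0.00102 = 3.425e+05.
ε/D_h = 0.00018/0.03682 = 0.00489; Haaland gives 1/√f = -1.8 log₁₀[0.000637+2.01e-05] = 5.728, so f = 0.03048.
ΔP = f(L/D_h)(ρV²/2) = 0.03048·6.827/0.03682·4.414e+04 = 2.494e+05 Pa.
ΔP = 249.4 kPa.

ΔP ≈ 249.4 kPa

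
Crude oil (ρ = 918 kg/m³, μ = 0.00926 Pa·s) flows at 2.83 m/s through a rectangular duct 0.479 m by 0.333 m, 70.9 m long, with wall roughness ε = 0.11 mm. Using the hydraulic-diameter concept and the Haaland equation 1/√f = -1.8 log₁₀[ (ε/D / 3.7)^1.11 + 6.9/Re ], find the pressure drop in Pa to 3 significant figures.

ΔP ≈ 12500 Pa

Hydraulic diameter D_h = 4A/P = 4·(0.479·0.333)/(2·(0.479+0.333)) = 0.638/1.624 = 0.3929 m.
Re = ρVD_h/μ = 918·2.83·0.3929/0.00926 = 1.102e+05.
ε/D_h = 0.00011/0.3929 = 0.00028; Haaland gives 1/√f = -1.8 log₁₀[2.66e-05+6.26e-05] = 7.289, so f = 0.01882.
ΔP = f(L/D_h)(ρV²/2) = 0.01882·70.9/0.3929·3676 = 1.249e+04 Pa.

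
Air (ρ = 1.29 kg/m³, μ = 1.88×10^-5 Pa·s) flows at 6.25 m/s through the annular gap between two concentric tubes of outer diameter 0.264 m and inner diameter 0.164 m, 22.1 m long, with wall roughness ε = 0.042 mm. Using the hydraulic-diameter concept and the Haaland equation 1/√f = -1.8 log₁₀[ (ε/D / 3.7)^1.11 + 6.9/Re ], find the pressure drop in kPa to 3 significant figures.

ΔP ≈ 0.126 kPa

Hydraulic diameter D_h = 4A/P = D_o - D_i = 0.264 - 0.164 = 0.1 m.
Re = ρVD_h/μ = 1.29·6.25·0.1/1.88e-05 = 4.289e+04.
ε/D_h = 4.2e-05/0.1 = 0.00042; Haaland gives 1/√f = -1.8 log₁₀[4.18e-05+0.000161] = 6.648, so f = 0.02263.
ΔP = f(L/D_h)(ρV²/2) = 0.02263·22.1/0.1·25.2 = 126 Pa.
ΔP = 0.126 kPa.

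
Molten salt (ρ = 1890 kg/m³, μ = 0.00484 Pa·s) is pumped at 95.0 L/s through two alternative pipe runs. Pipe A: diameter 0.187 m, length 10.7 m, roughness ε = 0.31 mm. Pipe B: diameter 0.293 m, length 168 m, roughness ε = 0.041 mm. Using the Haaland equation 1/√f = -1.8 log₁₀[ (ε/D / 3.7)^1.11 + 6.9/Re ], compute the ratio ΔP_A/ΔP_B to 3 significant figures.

ΔP_A/ΔP_B ≈ 0.815

Pipe A: V = Q/A = 0.095/0.02746 = 3.459 m/s; Re = 2.526e+05; ε/D = 0.00166; Haaland → f = 0.02305; ΔP_A = f(L/D)(ρV²/2) = 1.491e+04 Pa.
Pipe B: V = Q/A = 0.095/0.06743 = 1.409 m/s; Re = 1.612e+05; ε/D = 0.00014; Haaland → f = 0.01702; ΔP_B = f(L/D)(ρV²/2) = 1.831e+04 Pa.
ΔP_A/ΔP_B = 1.491e+04/1.831e+04 = 0.815.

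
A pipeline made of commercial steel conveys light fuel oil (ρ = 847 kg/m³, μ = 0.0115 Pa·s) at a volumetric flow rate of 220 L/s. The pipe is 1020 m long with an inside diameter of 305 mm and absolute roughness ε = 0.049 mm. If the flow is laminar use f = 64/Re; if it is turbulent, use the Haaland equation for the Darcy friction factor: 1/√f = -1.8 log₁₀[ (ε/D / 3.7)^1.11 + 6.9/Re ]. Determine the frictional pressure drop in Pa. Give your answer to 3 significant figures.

ΔP ≈ 256000 Pa

Q = 220 L/s = 220/1000 = 0.22 m³/s.
Cross-sectional area A = πD²/4 = π(0.305)²/4 = 0.07306 m²; mean velocity V = Q/A = 0.22/0.07306 = 3.011 m/s.
Reynolds number Re = ρVD/μ = 847 · 3.011 · 0.305 / 0.0115 = 6.764e+04.
Re > 4000 → turbulent. Relative roughness ε/D = 4.9e-05/0.305 = 0.000161. Haaland: 1/√f = -1.8 log₁₀[(0.000161/3.7)^1.11 + 6.9/6.764e+04] = -1.8 log₁₀[1.44e-05 + 0.000102] = 7.081, so f = 0.01994.
Darcy-Weisbach: ΔP = f(L/D)(ρV²/2) = 0.01994·(1020/0.305)·(847·3.011²/2) = 0.01994·3344·3840 = 2.561e+05 Pa.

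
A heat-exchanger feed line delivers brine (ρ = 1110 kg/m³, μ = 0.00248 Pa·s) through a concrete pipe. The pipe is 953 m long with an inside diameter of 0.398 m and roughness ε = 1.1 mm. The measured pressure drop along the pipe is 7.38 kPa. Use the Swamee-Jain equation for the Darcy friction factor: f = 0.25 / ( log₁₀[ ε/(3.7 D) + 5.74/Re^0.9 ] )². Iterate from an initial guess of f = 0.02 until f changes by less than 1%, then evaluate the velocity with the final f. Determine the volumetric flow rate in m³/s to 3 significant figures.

Q ≈ 0.0559 m³/s

Rearranging Darcy-Weisbach: V = √(2·ΔP·D/(f·L·ρ)). With ε/D = 0.0011/0.398 = 0.00276, iterate starting from f = 0.02:
  f = 0.02 → V = √(2·7380·0.398/(0.02·953·1110)) = 0.5269 m/s; Re = ρVD/μ = 9.387e+04; f → 0.02728
  f = 0.02728 → V = 0.4512 m/s; Re = 8.037e+04; f → 0.02752
Converged (Δf/f < 1%). With the final f = 0.02752: V = √(2·7380·0.398/(0.02752·953·1110)) = 0.4492 m/s.
Q = V·A = 0.4492·(π/4·0.398²) = 0.05589 m³/s = 0.0559 m³/s.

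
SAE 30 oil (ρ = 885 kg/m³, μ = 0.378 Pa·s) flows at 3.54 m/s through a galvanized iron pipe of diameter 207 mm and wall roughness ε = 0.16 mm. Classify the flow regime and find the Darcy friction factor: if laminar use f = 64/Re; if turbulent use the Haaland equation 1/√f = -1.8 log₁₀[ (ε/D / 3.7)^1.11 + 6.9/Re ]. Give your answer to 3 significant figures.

f ≈ 0.0373

Re = ρVD/μ = 885·3.54·0.207/0.378 = 1716.
Re < 2300 → laminar, so f = 64/Re = 0.0373 (roughness is irrelevant in laminar flow).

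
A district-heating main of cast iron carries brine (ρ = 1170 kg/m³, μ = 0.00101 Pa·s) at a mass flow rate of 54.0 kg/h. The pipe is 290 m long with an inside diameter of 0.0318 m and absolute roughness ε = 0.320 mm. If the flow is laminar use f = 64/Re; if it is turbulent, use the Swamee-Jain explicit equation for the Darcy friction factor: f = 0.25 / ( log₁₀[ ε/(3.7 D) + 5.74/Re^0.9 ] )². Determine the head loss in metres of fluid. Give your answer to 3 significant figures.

ṁ = 54.0 kg/h = 54.0/3600 = 0.015 kg/s.
A = πD²/4 = π(0.0318)²/4 = 0.0007942 m²; mean velocity V = ṁ/(ρA) = 0.015/(1170 · 0.0007942) = 0.01614 m/s.
Reynolds number Re = ρVD/μ = 1170 · 0.01614 · 0.0318 / 0.00101 = 594.6.
Re < 2300 → laminar flow, so f = 64/Re = 64/594.6 = 0.1076 (the turbulent correlation is not needed).
Darcy-Weisbach: ΔP = f(L/D)(ρV²/2) = 0.1076·(290/0.0318)·(1170·0.01614²/2) = 0.1076·9119·0.1524 = 149.6 Pa.
Head loss h_f = ΔP/(ρg) = 149.6/(1170·9.81) = 0.0130 m.

h_f ≈ 0.0130 m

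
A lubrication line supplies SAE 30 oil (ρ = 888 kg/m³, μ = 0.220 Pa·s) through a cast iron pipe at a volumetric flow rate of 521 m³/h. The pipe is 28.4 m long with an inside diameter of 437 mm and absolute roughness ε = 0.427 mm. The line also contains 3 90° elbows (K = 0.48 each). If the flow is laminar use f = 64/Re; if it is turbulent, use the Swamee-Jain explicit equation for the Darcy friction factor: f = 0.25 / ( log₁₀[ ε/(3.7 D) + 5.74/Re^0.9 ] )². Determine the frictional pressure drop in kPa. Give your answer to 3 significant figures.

Q = 521 m³/h = 521/3600 = 0.1447 m³/s.
Cross-sectional area A = πD²/4 = π(0.437)²/4 = 0.15 m²; mean velocity V = Q/A = 0.1447/0.15 = 0.9649 m/s.
Reynolds number Re = ρVD/μ = 888 · 0.9649 · 0.437 / 0.22 = 1702.
Re < 2300 → laminar flow, so f = 64/Re = 64/1702 = 0.0376 (the turbulent correlation is not needed).
Total minor-loss coefficient ΣK = 3·0.48 = 1.44.
ΔP = [f·L/D + ΣK]·(ρV²/2) = [0.0376·28.4/0.437 + 1.44]·(888·0.9649²/2) = [2.444 + 1.44]·413.4 = 1605 Pa.
ΔP = 1605 Pa = 1.61 kPa.

ΔP ≈ 1.61 kPa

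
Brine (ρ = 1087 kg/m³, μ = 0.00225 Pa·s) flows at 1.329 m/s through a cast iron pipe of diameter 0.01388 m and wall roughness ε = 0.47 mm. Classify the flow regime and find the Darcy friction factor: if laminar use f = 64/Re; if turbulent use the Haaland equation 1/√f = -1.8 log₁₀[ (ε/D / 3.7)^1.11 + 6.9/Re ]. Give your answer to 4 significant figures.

Re = ρVD/μ = 1087·1.329·0.01388/0.00225 = 8912.
Re > 4000 → turbulent. ε/D = 0.00047/0.01388 = 0.0339; Haaland: 1/√f = -1.8 log₁₀[0.00546 + 0.000774] = 3.969, so f = 0.06347.

f ≈ 0.06347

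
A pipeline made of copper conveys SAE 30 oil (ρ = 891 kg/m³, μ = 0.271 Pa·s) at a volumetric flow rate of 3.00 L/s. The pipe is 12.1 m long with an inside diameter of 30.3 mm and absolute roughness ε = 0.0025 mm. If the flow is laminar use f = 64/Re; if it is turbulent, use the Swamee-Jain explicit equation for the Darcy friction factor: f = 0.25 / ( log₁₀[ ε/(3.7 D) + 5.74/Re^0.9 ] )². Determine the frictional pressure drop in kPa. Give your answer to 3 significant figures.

ΔP ≈ 476 kPa

Q = 3.00 L/s = 3.00/1000 = 0.003 m³/s.
Cross-sectional area A = πD²/4 = π(0.0303)²/4 = 0.0007211 m²; mean velocity V = Q/A = 0.003/0.0007211 = 4.161 m/s.
Reynolds number Re = ρVD/μ = 891 · 4.161 · 0.0303 / 0.271 = 414.5.
Re < 2300 → laminar flow, so f = 64/Re = 64/414.5 = 0.1544 (the turbulent correlation is not needed).
Darcy-Weisbach: ΔP = f(L/D)(ρV²/2) = 0.1544·(12.1/0.0303)·(891·4.161²/2) = 0.1544·399.3·7712 = 4.755e+05 Pa.
ΔP = 4.755e+05 Pa = 476 kPa.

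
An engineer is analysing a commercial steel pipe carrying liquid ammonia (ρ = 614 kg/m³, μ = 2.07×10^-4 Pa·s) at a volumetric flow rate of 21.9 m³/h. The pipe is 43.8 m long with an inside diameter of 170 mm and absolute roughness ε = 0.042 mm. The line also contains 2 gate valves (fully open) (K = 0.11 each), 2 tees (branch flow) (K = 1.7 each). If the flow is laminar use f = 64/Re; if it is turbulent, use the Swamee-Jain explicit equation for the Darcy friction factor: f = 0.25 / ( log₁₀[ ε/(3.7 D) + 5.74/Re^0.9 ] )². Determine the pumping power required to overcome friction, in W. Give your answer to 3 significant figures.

Q = 21.9 m³/h = 21.9/3600 = 0.006083 m³/s.
Cross-sectional area A = πD²/4 = π(0.17)²/4 = 0.0227 m²; mean velocity V = Q/A = 0.006083/0.0227 = 0.268 m/s.
Reynolds number Re = ρVD/μ = 614 · 0.268 · 0.17 / 0.000207 = 1.351e+05.
Re > 4000 → turbulent. Relative roughness ε/D = 4.2e-05/0.17 = 0.000247. Swamee-Jain: f = 0.25/(log₁₀[0.000247/3.7 + 5.74/1.351e+05^0.9])² = 0.25/(log₁₀[6.68e-05 + 0.000138])² = 0.25/(-3.688)² = 0.01838.
Total minor-loss coefficient ΣK = 2·0.11 + 2·1.7 = 3.62.
ΔP = [f·L/D + ΣK]·(ρV²/2) = [0.01838·43.8/0.17 + 3.62]·(614·0.268²/2) = [4.736 + 3.62]·22.05 = 184.3 Pa.
Pumping power P = QΔP = 0.006083·184.3 = 1.121 W = 1.12 W.

P ≈ 1.12 W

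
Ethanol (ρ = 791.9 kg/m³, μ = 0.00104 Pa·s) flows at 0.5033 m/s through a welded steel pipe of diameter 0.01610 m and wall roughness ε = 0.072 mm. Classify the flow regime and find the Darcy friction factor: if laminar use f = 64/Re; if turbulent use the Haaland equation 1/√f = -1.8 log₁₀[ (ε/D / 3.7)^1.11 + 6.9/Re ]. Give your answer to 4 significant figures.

Re = ρVD/μ = 791.9·0.5033·0.0161/0.00104 = 6170.
Re > 4000 → turbulent. ε/D = 7.2e-05/0.0161 = 0.00447; Haaland: 1/√f = -1.8 log₁₀[0.000577 + 0.00112] = 4.987, so f = 0.0402.

f ≈ 0.04020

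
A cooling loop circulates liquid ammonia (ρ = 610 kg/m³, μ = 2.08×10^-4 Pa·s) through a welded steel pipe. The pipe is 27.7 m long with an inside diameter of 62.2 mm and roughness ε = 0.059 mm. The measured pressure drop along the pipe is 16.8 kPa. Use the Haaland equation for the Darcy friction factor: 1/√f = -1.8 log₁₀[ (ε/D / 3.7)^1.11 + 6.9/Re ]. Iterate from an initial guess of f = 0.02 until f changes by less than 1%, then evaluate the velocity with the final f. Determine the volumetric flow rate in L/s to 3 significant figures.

Q ≈ 7.55 L/s

Rearranging Darcy-Weisbach: V = √(2·ΔP·D/(f·L·ρ)). With ε/D = 5.9e-05/0.0622 = 0.000949, iterate starting from f = 0.02:
  f = 0.02 → V = √(2·1.68e+04·0.0622/(0.02·27.7·610)) = 2.487 m/s; Re = ρVD/μ = 4.536e+05; f → 0.02002
Converged (Δf/f < 1%). With the final f = 0.02002: V = √(2·1.68e+04·0.0622/(0.02002·27.7·610)) = 2.486 m/s.
Q = V·A = 2.486·(π/4·0.0622²) = 0.007553 m³/s = 7.55 L/s.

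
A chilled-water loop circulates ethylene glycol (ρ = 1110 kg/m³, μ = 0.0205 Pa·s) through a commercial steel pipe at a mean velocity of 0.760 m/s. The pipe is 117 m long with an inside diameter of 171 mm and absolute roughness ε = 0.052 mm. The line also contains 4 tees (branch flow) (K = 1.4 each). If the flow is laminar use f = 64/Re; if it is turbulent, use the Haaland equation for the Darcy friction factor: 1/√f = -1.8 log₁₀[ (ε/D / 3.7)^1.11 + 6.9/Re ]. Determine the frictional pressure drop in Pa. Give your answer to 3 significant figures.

Reynolds number Re = ρVD/μ = 1110 · 0.76 · 0.171 / 0.0205 = 7037.
Re > 4000 → turbulent. Relative roughness ε/D = 5.2e-05/0.171 = 0.000304. Haaland: 1/√f = -1.8 log₁₀[(0.000304/3.7)^1.11 + 6.9/7037] = -1.8 log₁₀[2.92e-05 + 0.000981] = 5.392, so f = 0.03439.
Total minor-loss coefficient ΣK = 4·1.4 = 5.6.
ΔP = [f·L/D + ΣK]·(ρV²/2) = [0.03439·117/0.171 + 5.6]·(1110·0.76²/2) = [23.53 + 5.6]·320.6 = 9338 Pa.

ΔP ≈ 9340 Pa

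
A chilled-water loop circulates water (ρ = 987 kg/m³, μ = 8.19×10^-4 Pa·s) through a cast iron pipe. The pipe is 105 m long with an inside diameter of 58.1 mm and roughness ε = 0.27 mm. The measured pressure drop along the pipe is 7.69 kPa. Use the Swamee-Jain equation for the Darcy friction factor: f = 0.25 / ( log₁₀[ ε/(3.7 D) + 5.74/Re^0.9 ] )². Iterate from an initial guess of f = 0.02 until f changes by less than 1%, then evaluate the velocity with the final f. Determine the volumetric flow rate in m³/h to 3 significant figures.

Q ≈ 4.90 m³/h

Rearranging Darcy-Weisbach: V = √(2·ΔP·D/(f·L·ρ)). With ε/D = 0.00027/0.0581 = 0.00465, iterate starting from f = 0.02:
  f = 0.02 → V = √(2·7690·0.0581/(0.02·105·987)) = 0.6566 m/s; Re = ρVD/μ = 4.597e+04; f → 0.03211
  f = 0.03211 → V = 0.5182 m/s; Re = 3.628e+04; f → 0.03264
  f = 0.03264 → V = 0.514 m/s; Re = 3.599e+04; f → 0.03266
Converged (Δf/f < 1%). With the final f = 0.03266: V = √(2·7690·0.0581/(0.03266·105·987)) = 0.5138 m/s.
Q = V·A = 0.5138·(π/4·0.0581²) = 0.001362 m³/s = 4.90 m³/h.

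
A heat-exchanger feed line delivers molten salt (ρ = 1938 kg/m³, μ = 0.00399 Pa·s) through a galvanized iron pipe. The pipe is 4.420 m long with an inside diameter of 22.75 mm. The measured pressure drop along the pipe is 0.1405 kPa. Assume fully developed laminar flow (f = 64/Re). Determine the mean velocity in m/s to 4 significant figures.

For laminar flow, f = 64/Re with Re = ρVD/μ, so Darcy-Weisbach reduces to ΔP = 32μLV/D². Solving for V: V = ΔP·D²/(32μL) = 140.5·(0.02275)²/(32·0.00399·4.42) = 0.1289 m/s.
Check: Re = ρVD/μ = 1938·0.1289·0.02275/0.00399 = 1424 < 2300, so the laminar assumption holds.

V ≈ 0.1289 m/s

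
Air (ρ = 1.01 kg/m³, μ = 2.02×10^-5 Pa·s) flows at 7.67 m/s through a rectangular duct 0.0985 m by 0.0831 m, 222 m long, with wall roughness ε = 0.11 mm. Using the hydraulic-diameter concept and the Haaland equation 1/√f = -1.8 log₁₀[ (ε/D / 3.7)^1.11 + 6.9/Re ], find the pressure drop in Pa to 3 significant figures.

ΔP ≈ 1870 Pa

Hydraulic diameter D_h = 4A/P = 4·(0.0985·0.0831)/(2·(0.0985+0.0831)) = 0.03274/0.3632 = 0.09015 m.
Re = ρVD_h/μ = 1.01·7.67·0.09015/2.02e-05 = 3.457e+04.
ε/D_h = 0.00011/0.09015 = 0.00122; Haaland gives 1/√f = -1.8 log₁₀[0.000137+0.0002] = 6.252, so f = 0.02558.
ΔP = f(L/D_h)(ρV²/2) = 0.02558·222/0.09015·29.71 = 1872 Pa.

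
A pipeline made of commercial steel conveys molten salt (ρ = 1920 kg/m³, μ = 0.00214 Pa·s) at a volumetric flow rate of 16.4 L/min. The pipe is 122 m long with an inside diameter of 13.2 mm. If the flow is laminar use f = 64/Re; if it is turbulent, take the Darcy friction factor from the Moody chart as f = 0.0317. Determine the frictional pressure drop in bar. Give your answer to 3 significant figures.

ΔP ≈ 11.2 bar

Q = 16.4 L/min = 16.4/60000 = 0.0002733 m³/s.
Cross-sectional area A = πD²/4 = π(0.0132)²/4 = 0.0001368 m²; mean velocity V = Q/A = 0.0002733/0.0001368 = 1.997 m/s.
Reynolds number Re = ρVD/μ = 1920 · 1.997 · 0.0132 / 0.00214 = 2.365e+04.
Re > 4000 → turbulent; use the Moody-chart value f = 0.0317.
Darcy-Weisbach: ΔP = f(L/D)(ρV²/2) = 0.0317·(122/0.0132)·(1920·1.997²/2) = 0.0317·9242·3830 = 1.122e+06 Pa.
ΔP = 1.122e+06 Pa = 11.2 bar.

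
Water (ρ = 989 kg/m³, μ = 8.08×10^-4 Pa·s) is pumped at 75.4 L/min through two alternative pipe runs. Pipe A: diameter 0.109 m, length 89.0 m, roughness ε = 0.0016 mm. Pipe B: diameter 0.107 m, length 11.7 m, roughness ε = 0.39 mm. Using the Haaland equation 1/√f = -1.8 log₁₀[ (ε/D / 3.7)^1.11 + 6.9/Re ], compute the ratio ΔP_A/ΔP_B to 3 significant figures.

ΔP_A/ΔP_B ≈ 5.63

Pipe A: V = Q/A = 0.001257/0.009331 = 0.1347 m/s; Re = 1.797e+04; ε/D = 1.47e-05; Haaland → f = 0.02647; ΔP_A = f(L/D)(ρV²/2) = 193.9 Pa.
Pipe B: V = Q/A = 0.001257/0.008992 = 0.1398 m/s; Re = 1.83e+04; ε/D = 0.00364; Haaland → f = 0.03259; ΔP_B = f(L/D)(ρV²/2) = 34.42 Pa.
ΔP_A/ΔP_B = 193.9/34.42 = 5.63.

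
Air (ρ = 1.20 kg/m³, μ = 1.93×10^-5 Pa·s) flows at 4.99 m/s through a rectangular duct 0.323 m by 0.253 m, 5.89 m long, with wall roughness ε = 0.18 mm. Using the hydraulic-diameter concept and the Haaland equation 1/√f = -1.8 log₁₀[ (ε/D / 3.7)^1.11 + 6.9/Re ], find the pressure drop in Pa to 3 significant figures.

ΔP ≈ 6.49 Pa

Hydraulic diameter D_h = 4A/P = 4·(0.323·0.253)/(2·(0.323+0.253)) = 0.3269/1.152 = 0.2837 m.
Re = ρVD_h/μ = 1.2·4.99·0.2837/1.93e-05 = 8.803e+04.
ε/D_h = 0.00018/0.2837 = 0.000634; Haaland gives 1/√f = -1.8 log₁₀[6.61e-05+7.84e-05] = 6.913, so f = 0.02093.
ΔP = f(L/D_h)(ρV²/2) = 0.02093·5.89/0.2837·14.94 = 6.49 Pa.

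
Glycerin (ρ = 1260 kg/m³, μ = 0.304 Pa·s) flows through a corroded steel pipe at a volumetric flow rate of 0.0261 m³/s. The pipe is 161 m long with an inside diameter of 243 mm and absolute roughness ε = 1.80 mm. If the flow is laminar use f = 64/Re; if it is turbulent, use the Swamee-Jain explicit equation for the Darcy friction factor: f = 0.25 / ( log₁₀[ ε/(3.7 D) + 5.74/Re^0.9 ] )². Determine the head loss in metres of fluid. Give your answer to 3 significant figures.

Cross-sectional area A = πD²/4 = π(0.243)²/4 = 0.04638 m²; mean velocity V = Q/A = 0.0261/0.04638 = 0.5628 m/s.
Reynolds number Re = ρVD/μ = 1260 · 0.5628 · 0.243 / 0.304 = 566.8.
Re < 2300 → laminar flow, so f = 64/Re = 64/566.8 = 0.1129 (the turbulent correlation is not needed).
Darcy-Weisbach: ΔP = f(L/D)(ρV²/2) = 0.1129·(161/0.243)·(1260·0.5628²/2) = 0.1129·662.6·199.5 = 1.493e+04 Pa.
Head loss h_f = ΔP/(ρg) = 1.493e+04/(1260·9.81) = 1.21 m.

h_f ≈ 1.21 m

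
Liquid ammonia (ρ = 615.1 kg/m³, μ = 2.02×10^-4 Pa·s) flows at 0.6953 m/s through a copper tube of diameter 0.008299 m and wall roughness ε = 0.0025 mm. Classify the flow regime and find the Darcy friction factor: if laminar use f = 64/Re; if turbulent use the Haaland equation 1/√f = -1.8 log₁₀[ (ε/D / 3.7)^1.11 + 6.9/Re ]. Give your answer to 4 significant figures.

f ≈ 0.02709

Re = ρVD/μ = 615.1·0.6953·0.008299/0.000202 = 1.757e+04.
Re > 4000 → turbulent. ε/D = 2.5e-06/0.008299 = 0.000301; Haaland: 1/√f = -1.8 log₁₀[2.89e-05 + 0.000393] = 6.075, so f = 0.02709.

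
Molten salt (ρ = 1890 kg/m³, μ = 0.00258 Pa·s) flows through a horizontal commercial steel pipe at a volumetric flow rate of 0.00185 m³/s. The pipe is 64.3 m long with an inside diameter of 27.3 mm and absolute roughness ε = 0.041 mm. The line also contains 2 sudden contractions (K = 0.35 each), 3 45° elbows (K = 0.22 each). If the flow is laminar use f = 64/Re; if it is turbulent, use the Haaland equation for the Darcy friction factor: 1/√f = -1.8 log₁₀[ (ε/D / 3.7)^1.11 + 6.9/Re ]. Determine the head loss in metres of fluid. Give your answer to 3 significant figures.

h_f ≈ 30.0 m

Cross-sectional area A = πD²/4 = π(0.0273)²/4 = 0.0005853 m²; mean velocity V = Q/A = 0.00185/0.0005853 = 3.161 m/s.
Reynolds number Re = ρVD/μ = 1890 · 3.161 · 0.0273 / 0.00258 = 6.321e+04.
Re > 4000 → turbulent. Relative roughness ε/D = 4.1e-05/0.0273 = 0.0015. Haaland: 1/√f = -1.8 log₁₀[(0.0015/3.7)^1.11 + 6.9/6.321e+04] = -1.8 log₁₀[0.000172 + 0.000109] = 6.392, so f = 0.02447.
Total minor-loss coefficient ΣK = 2·0.35 + 3·0.22 = 1.36.
ΔP = [f·L/D + ΣK]·(ρV²/2) = [0.02447·64.3/0.0273 + 1.36]·(1890·3.161²/2) = [57.65 + 1.36]·9439 = 5.57e+05 Pa.
Head loss h_f = ΔP/(ρg) = 5.57e+05/(1890·9.81) = 30.0 m.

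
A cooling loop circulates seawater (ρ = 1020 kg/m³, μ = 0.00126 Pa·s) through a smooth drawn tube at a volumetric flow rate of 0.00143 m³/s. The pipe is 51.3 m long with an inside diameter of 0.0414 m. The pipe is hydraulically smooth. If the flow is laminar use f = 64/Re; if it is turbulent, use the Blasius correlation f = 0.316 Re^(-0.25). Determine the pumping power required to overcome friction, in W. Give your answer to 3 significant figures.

Cross-sectional area A = πD²/4 = π(0.0414)²/4 = 0.001346 m²; mean velocity V = Q/A = 0.00143/0.001346 = 1.062 m/s.
Reynolds number Re = ρVD/μ = 1020 · 1.062 · 0.0414 / 0.00126 = 3.56e+04.
Re > 4000 → turbulent. Smooth-pipe (Blasius): f = 0.316 Re^(-0.25) = 0.316/(3.56e+04)^0.25 = 0.023.
Darcy-Weisbach: ΔP = f(L/D)(ρV²/2) = 0.023·(51.3/0.0414)·(1020·1.062²/2) = 0.023·1239·575.5 = 1.641e+04 Pa.
Pumping power P = QΔP = 0.00143·1.641e+04 = 23.46 W = 23.5 W.

P ≈ 23.5 W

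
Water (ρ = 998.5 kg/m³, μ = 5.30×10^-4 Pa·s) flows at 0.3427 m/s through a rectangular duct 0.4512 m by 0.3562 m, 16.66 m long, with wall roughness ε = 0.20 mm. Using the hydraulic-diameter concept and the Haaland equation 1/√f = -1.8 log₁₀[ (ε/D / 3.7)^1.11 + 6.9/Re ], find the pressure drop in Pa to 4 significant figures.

ΔP ≈ 44.86 Pa

Hydraulic diameter D_h = 4A/P = 4·(0.4512·0.3562)/(2·(0.4512+0.3562)) = 0.6429/1.615 = 0.3981 m.
Re = ρVD_h/μ = 998.5·0.3427·0.3981/0.00053 = 2.57e+05.
ε/D_h = 0.0002/0.3981 = 0.000502; Haaland gives 1/√f = -1.8 log₁₀[5.1e-05+2.68e-05] = 7.396, so f = 0.01828.
ΔP = f(L/D_h)(ρV²/2) = 0.01828·16.66/0.3981·58.63 = 44.86 Pa.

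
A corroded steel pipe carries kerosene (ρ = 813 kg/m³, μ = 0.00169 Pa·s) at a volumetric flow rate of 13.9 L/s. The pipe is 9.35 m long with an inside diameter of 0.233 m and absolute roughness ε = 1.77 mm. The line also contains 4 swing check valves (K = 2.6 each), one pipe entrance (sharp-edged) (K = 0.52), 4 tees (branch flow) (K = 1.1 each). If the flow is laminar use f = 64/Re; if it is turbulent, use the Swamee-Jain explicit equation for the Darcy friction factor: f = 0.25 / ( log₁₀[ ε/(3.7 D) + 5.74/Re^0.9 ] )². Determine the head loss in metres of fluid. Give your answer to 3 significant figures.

h_f ≈ 0.0910 m

Q = 13.9 L/s = 13.9/1000 = 0.0139 m³/s.
Cross-sectional area A = πD²/4 = π(0.233)²/4 = 0.04264 m²; mean velocity V = Q/A = 0.0139/0.04264 = 0.326 m/s.
Reynolds number Re = ρVD/μ = 813 · 0.326 · 0.233 / 0.00169 = 3.654e+04.
Re > 4000 → turbulent. Relative roughness ε/D = 0.00177/0.233 = 0.0076. Swamee-Jain: f = 0.25/(log₁₀[0.0076/3.7 + 5.74/3.654e+04^0.9])² = 0.25/(log₁₀[0.00205 + 0.000449])² = 0.25/(-2.602)² = 0.03694.
Total minor-loss coefficient ΣK = 4·2.6 + 1·0.52 + 4·1.1 = 15.3.
ΔP = [f·L/D + ΣK]·(ρV²/2) = [0.03694·9.35/0.233 + 15.3]·(813·0.326²/2) = [1.482 + 15.3]·43.2 = 725.9 Pa.
Head loss h_f = ΔP/(ρg) = 725.9/(813·9.81) = 0.0910 m.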